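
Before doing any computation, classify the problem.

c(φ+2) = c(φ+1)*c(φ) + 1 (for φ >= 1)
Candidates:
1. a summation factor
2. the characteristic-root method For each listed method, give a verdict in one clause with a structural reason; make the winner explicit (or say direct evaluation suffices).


Best approach: no special technique — the recurrence is nonlinear in the sequence values; study it directly, no linear machinery applies.
- a summation factor: the recursion is nonlinear — outside the first-order linear family a summation factor addresses.
- the characteristic-root method — nonlinearity rules out exponential-mode superposition from the start.


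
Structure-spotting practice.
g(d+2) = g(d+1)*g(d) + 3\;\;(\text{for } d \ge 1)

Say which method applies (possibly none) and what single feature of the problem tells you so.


Verdict: no special technique — the map from one term to the next is curved, not linear, so linear closed-form machinery does not attach.


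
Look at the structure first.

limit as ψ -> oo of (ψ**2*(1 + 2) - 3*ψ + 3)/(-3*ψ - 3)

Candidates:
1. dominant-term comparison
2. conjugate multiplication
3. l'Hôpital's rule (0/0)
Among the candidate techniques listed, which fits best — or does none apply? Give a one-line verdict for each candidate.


Verdict: dominant-term comparison — growth-rate triage: the leading powers of ψ decide the limit, everything else is noise.
- dominant-term comparison — yes, a natural case for it.
- conjugate multiplication: multiplying by a conjugate would not remove any indeterminacy here.
- l'Hôpital's rule (0/0) — as a single quotient the expression runs to ∞/∞ at the limit point — an at-infinity form of the rule would apply, though the leading-growth comparison is the direct reading.


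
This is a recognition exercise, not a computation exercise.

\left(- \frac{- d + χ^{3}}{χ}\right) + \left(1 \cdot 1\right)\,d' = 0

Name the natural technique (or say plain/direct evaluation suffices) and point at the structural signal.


Technique: a linear integrating factor — the unknown enters only to the first power against a nonzero forcing term — the integrating-factor template applies directly.


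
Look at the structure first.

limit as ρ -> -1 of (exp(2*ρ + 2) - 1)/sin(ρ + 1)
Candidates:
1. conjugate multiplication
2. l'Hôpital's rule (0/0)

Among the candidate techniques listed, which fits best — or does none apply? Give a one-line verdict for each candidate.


Diagnosis: l'Hôpital's rule (0/0) — substituting -1 gives 0 over 0; differentiate top and bottom once and re-evaluate. One could equally expand both pieces locally and compare leading terms; the rule does that in one stroke.
- conjugate multiplication — multiplying by a conjugate would not remove any indeterminacy here.
- l'Hôpital's rule (0/0): yes, a natural case for it.


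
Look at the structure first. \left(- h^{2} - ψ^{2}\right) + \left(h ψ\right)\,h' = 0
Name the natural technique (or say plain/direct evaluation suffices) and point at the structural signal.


Technique: the homogeneous substitution — scaling ψ and h together leaves the slope fixed — it depends only on h/ψ, so substitute the ratio. This doubles as a Bernoulli equation in the unknown as written; the homogeneous route needs no setup at all.


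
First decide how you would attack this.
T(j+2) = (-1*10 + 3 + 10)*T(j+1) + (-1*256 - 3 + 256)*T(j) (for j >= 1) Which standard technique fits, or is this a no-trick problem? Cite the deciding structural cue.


Technique: the characteristic-root method — constant coefficients and linearity mean the ansatz r^j reduces it to solving the characteristic polynomial.


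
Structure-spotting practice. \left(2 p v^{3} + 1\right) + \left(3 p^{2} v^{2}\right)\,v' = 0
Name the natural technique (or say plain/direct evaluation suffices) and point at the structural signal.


Method: the exact-equation method — this form is already the differential of something: the matching mixed partials of 2 p v^{3} + 1 and 3 p^{2} v^{2} prove it.


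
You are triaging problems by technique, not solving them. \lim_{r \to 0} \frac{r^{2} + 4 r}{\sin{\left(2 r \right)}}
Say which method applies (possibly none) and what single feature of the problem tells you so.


Verdict: l'Hôpital's rule (0/0) — numerator and denominator both vanish at 0 — a genuine 0/0 form, which is exactly when l'Hôpital applies. Known elementary limits would finish this too — the rule just bypasses the case analysis.


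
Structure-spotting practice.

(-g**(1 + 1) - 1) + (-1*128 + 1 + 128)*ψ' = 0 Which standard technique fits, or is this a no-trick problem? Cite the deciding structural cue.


Diagnosis: no special technique — the slope is a pure function of g; integrate both sides and be done.


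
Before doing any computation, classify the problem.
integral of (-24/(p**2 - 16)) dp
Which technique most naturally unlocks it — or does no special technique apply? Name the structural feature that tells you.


Technique: partial fractions — the bottom, p**2 - 16, comes apart into simple factors, and a proper rational function over split factors decomposes.


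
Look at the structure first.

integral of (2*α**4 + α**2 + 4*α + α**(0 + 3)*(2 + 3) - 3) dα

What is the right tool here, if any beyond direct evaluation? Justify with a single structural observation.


Verdict: no special technique — a term-by-term power-rule job in α; no substitution or rearrangement earns its keep here.


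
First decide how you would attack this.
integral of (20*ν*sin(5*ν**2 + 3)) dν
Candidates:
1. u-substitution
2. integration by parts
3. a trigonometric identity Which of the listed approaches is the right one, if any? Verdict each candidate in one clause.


Method: u-substitution — viewed as a product, the integrand is a composition evaluated at 5*ν**2 + 3 times (a constant multiple of) that inner expression's derivative, so u = 5*ν**2 + 3 makes it elementary.
- u-substitution: applies; the problem has the shape this method handles.
- integration by parts: a polynomial factor is present, but its partner is not an exp, sine, or cosine of a degree-1 argument, nor a logarithm.
- a trigonometric identity — no even trigonometric power and no product of distinct frequencies to rewrite.


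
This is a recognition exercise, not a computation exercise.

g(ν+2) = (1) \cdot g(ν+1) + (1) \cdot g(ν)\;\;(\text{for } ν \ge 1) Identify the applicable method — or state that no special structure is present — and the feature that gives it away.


Technique: the characteristic-root method — fixed numeric weights on consecutive terms and no forcing term added: the root method in its home territory.


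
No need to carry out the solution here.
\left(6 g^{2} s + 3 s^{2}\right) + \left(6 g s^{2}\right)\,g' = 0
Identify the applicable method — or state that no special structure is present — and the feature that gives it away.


Best approach: the exact-equation method — checking ∂/∂g of 6 g^{2} s + 3 s^{2} against ∂/∂s of 6 g s^{2}: they match — the equation is exact as it stands.


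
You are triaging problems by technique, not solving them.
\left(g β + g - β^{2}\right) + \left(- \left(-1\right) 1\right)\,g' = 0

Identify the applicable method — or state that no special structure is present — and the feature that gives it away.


Technique: a linear integrating factor — the unknown enters only to the first power against a nonzero forcing term — the integrating-factor template applies directly.


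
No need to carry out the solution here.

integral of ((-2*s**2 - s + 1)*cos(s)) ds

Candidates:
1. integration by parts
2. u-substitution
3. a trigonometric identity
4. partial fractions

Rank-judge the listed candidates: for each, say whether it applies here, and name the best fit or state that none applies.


Verdict: integration by parts — the integrand splits as -2*s**2 - s + 1 times cos(s) — repeatedly differentiating the polynomial part kills it, which is the parts ladder.
- integration by parts: yes — fits the structure here.
- u-substitution: no subexpression of the integrand serves as a whole-integral substitution inner — individual terms may offer their own, but none carries its derivative as a factor of the full integrand; a working change of variable would have to be constructed from outside the expression.
- a trigonometric identity: there is no trigonometric structure whose rewriting would simplify the integrand.
- partial fractions: the expression is not a ratio of polynomials that decomposes further.


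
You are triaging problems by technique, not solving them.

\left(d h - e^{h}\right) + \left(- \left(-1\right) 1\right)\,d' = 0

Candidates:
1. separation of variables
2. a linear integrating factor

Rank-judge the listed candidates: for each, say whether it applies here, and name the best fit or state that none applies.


Technique: a linear integrating factor — d appears only to the first power with coefficient h — the classic integrating-factor setup.
- separation of variables: the two dependences do not factor apart.
- a linear integrating factor — a fit — the right tool for this form.


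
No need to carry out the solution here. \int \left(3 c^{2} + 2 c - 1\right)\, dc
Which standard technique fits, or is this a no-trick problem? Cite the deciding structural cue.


Verdict: no special technique — a term-by-term power-rule job in c; no substitution or rearrangement earns its keep here.


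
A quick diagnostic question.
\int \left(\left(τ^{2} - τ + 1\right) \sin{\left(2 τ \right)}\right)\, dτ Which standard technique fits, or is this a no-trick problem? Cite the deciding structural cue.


Technique: integration by parts — a polynomial factor τ^{2} - τ + 1 multiplies \sin{\left(2 τ \right)}; differentiating τ^{2} - τ + 1 lowers its degree while \sin{\left(2 τ \right)} integrates cleanly, so parts wins.


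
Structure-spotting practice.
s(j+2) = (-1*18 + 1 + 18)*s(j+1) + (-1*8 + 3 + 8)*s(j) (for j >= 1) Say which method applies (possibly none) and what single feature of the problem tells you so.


Best approach: the characteristic-root method — this is the constant-coefficient homogeneous case — the whole solution in j reduces to a polynomial's roots.


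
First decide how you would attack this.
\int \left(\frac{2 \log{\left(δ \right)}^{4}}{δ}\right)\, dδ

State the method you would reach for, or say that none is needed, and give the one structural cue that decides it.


Method: u-substitution — structure check: outer function, inner expression \log{\left(δ \right)}, inner derivative as a factor — the classic u = \log{\left(δ \right)} pattern.


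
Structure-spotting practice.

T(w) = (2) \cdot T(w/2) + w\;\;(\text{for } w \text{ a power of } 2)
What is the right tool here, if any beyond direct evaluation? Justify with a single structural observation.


Method: the master substitution — treat m = log base 2 of w as the new clock: one recursion step advances m by one while w scales by 2.


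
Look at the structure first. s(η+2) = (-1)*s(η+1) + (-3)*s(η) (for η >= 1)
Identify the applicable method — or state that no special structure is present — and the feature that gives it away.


Verdict: the characteristic-root method — constant coefficients and linearity mean the ansatz r^η reduces it to solving the characteristic polynomial.


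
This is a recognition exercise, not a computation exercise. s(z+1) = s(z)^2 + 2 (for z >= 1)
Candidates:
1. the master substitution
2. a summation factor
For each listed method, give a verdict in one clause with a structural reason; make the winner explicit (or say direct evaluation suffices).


Diagnosis: no special technique — the update rule curves (it is not linear in the unknown sequence), so no superposition-based closed form attaches — iterate or study it directly.
- the master substitution — the recursion steps by a constant offset, so exponential reindexing is pointless.
- a summation factor: the recursion is nonlinear — outside the first-order linear family a summation factor addresses.


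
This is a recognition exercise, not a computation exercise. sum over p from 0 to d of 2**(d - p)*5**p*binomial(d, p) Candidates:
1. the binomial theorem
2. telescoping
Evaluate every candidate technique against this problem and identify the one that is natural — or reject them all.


Best approach: the binomial theorem — the binomial coefficients weight matched powers of 5 and 2, which is exactly the expansion of a binomial power.
- the binomial theorem — a fit — the right tool for this form.
- telescoping — in the displayed form, no term reappears at a neighboring index to cancel against.


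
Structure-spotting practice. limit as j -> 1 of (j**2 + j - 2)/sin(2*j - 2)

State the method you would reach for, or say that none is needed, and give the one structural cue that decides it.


Best approach: l'Hôpital's rule (0/0) — both numerator and denominator vanish at 1: the genuine 0/0 indeterminate that l'Hôpital exists for. Known elementary limits would finish this too — the rule just bypasses the case analysis.


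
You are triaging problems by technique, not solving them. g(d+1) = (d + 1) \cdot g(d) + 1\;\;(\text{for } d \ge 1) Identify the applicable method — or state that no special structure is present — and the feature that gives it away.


Verdict: a summation factor — normalize by the running product of d + 1: the left side becomes a difference, and differences sum.


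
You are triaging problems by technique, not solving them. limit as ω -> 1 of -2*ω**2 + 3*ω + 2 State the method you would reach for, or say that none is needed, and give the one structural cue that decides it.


Diagnosis: no special technique — no zero denominators, no indeterminate clash at 1 — substitute and read off the value.


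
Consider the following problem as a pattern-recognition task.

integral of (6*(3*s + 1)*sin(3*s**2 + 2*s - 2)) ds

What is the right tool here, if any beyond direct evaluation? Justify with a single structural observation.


Best approach: u-substitution — everything non-trivial happens through the inner expression 3*s**2 + 2*s - 2, and its derivative accounts for the remaining factor up to a constant, so set u = 3*s**2 + 2*s - 2.


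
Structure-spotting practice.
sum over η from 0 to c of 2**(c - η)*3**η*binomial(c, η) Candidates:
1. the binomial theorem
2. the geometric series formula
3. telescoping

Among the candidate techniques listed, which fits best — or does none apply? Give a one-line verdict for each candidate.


Technique: the binomial theorem — terms weighting binomial(c, η) against matched powers of 3 and 2 reassemble into (3 + 2)^c by the binomial theorem.
- the binomial theorem: a fit — the right tool for this form.
- the geometric series formula — no single multiplier carries one term to the next throughout the sum.
- telescoping: in the displayed form, no term reappears at a neighboring index to cancel against.


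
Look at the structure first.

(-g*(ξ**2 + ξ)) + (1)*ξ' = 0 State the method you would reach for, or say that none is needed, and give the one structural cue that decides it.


Diagnosis: separation of variables — one side of the product carries the independent variable, the other the unknown — the textbook separation shape. A Bernoulli substitution applies to this equation as given; separation takes the same equation in its displayed form.


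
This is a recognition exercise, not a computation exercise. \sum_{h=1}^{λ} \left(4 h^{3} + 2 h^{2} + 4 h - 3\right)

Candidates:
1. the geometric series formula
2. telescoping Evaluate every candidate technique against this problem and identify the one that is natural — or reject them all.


Verdict: no special technique — recognize the absence of structure: constant-multiple powers of h summed plainly, no special method required.
- the geometric series formula: consecutive terms are not related by a fixed multiplier.
- telescoping — writing out consecutive terms as given produces no pairwise cancellation.


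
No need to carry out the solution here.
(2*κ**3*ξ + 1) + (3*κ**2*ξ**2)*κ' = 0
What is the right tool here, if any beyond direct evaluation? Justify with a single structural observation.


Verdict: the exact-equation method — d/dκ of 2*κ**3*ξ + 1 equals d/dξ of 3*κ**2*ξ**2: the form is a total differential of one potential — integrate it exactly.


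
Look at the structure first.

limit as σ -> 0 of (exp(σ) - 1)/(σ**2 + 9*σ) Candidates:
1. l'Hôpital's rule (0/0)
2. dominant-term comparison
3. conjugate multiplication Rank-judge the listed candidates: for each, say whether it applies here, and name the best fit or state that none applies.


Method: l'Hôpital's rule (0/0) — substituting 0 gives 0 over 0; differentiate top and bottom once and re-evaluate. A local series expansion at the point resolves it as well; the rule is the packaged version of that step.
- l'Hôpital's rule (0/0) — yes, a natural case for it.
- dominant-term comparison: this limit is not decided by comparing polynomial growth at infinity.
- conjugate multiplication — no difference of divergent radicals appears, so rationalizing has nothing to cancel.


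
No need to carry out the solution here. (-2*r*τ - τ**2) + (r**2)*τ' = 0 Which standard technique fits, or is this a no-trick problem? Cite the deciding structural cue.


Method: the homogeneous substitution — scaling r and τ together leaves the slope fixed — it depends only on τ/r, so substitute the ratio. A Bernoulli substitution is a fair alternative on this equation directly; the homogeneous reading takes it as given.


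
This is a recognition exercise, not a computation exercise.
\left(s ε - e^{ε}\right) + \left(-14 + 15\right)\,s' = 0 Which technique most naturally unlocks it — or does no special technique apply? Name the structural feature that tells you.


Method: a linear integrating factor — linear in the unknown with genuine forcing: multiply through by the exponential of the integrated coefficient and the left side closes into one derivative.


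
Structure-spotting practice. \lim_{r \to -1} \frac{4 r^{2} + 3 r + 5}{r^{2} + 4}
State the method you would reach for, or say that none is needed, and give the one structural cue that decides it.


Diagnosis: no special technique — no denominator vanishes and nothing blows up at -1: direct substitution is the whole computation.


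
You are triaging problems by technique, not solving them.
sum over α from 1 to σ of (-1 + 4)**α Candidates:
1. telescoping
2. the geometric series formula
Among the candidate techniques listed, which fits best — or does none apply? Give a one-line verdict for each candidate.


Technique: the geometric series formula — consecutive terms stand in a fixed index-free ratio — the geometric sum formula closes it.
- telescoping: the terms as presented offer no neighboring cancellation — a telescoping rewrite may exist, but the displayed structure does not hand one over.
- the geometric series formula — a fit — the right tool for this form.


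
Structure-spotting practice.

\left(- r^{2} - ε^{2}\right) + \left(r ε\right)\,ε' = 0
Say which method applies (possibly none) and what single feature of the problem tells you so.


Best approach: the homogeneous substitution — scaling r and ε together leaves the slope fixed — it depends only on ε/r, so substitute the ratio. This doubles as a Bernoulli equation in the unknown as written; the homogeneous route needs no setup at all.


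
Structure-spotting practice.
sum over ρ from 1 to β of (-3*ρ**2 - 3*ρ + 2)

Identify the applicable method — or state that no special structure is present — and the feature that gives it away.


Diagnosis: no special technique — the summand is a plain polynomial in ρ (expanding first if it arrives factored); standard power-sum formulas evaluate it term by term.


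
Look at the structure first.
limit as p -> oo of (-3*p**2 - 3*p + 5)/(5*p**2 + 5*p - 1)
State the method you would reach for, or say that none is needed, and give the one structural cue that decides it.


Best approach: dominant-term comparison — at large p only the top-degree terms survive; compare the leading terms and the limit falls out. As a single quotient, the ∞/∞ shape would yield to repeated differentiation as well — the growth comparison gets there in one look.


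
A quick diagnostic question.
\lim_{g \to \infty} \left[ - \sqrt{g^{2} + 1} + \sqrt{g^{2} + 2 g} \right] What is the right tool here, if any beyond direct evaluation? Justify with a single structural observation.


Technique: conjugate multiplication — this difference gives up after one conjugate multiplication — the radical structure cancels against its conjugate.


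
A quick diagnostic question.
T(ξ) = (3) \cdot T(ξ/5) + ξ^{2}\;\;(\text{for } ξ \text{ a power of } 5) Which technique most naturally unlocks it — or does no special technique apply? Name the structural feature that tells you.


Verdict: the master substitution — the argument shrinks by the factor 5, so measure the index on a logarithmic scale and the recursion becomes a shift.


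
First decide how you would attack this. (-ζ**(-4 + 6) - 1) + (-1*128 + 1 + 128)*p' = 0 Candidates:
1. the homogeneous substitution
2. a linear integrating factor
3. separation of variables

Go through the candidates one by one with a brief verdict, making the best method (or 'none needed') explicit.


Diagnosis: no special technique — solved for the derivative, no p appears — this is antidifferentiation in ζ wearing ODE clothing.
- the homogeneous substitution: the ratio substitution does not collapse this equation.
- a linear integrating factor: with the unknown absent the integrating factor is a formality; direct integration is the working structure.
- separation of variables: separation is only trivially available — with the unknown absent from the slope this is a direct integration, not a separation problem.


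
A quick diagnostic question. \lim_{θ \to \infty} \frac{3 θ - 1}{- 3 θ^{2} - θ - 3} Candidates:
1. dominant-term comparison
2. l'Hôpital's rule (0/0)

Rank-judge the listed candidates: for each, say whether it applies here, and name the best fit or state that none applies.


Verdict: dominant-term comparison — divide through by the highest power of θ; every lower-order term dies and the dominant terms decide the limit.
- dominant-term comparison: applicable, and directly so.
- l'Hôpital's rule (0/0) — as a single quotient the expression runs to ∞/∞ at the limit point — an at-infinity form of the rule would apply, though the leading-growth comparison is the direct reading.


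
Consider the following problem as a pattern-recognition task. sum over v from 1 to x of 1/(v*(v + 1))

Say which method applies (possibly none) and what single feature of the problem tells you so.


Diagnosis: telescoping — poles of 1/(v*(v + 1)) differ by an integer, the telltale of a telescoping partial-fraction sum.


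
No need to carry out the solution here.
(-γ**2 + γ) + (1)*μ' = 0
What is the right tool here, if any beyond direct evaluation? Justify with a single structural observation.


Method: no special technique — solved for the derivative, μ never appears on the right — this is a direct integration in γ, not a differential-equations problem at heart.


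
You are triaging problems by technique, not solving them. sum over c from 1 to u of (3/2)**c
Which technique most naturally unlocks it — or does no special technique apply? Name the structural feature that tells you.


Verdict: the geometric series formula — term-over-term division gives 3/2 every time — index-free ratio, geometric sum formula applies.


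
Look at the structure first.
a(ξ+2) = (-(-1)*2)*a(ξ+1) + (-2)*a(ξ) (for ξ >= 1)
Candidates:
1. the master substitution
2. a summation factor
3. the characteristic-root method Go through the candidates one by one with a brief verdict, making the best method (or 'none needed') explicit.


Verdict: the characteristic-root method — the recurrence is linear and homogeneous with constant coefficients, so the ansatz r^ξ turns it into a polynomial equation for r.
- the master substitution — the recursion steps by a constant offset, so exponential reindexing is pointless.
- a summation factor — the recurrence reaches back more than one step, outside the first-order family a summation factor normalizes.
- the characteristic-root method — yes — fits the structure here.


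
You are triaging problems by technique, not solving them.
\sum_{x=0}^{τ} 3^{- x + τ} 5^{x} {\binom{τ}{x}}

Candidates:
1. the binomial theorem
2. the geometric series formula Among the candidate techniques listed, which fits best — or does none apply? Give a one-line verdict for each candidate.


Method: the binomial theorem — the summand is term x of a binomial expansion in 5 and 3; the whole sum is a single power.
- the binomial theorem — yes — fits the structure here.
- the geometric series formula: there is no constant term-to-term ratio.


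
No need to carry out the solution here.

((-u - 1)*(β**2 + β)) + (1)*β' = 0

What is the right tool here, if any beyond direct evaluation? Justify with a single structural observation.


Technique: separation of variables — separating collects all β-dependence with the derivative and leaves all u-dependence opposite: variables separate. A Bernoulli substitution applies to this equation as given; separation takes the same equation in its displayed form.


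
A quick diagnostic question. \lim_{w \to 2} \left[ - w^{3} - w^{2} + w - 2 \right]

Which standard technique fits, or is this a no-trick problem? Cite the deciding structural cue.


Best approach: no special technique — no vanishing denominator and no indeterminate clash at the point — evaluation is immediate.


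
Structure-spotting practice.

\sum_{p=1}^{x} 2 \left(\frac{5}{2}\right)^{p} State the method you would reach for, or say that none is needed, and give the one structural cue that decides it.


Verdict: the geometric series formula — each summand is the previous one scaled by \frac{5}{2}; that constant multiplier is itself the geometric structure.


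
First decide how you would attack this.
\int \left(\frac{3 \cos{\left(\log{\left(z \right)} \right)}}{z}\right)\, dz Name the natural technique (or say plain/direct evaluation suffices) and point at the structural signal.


Diagnosis: u-substitution — collected, the integrand has one factor that is, up to a constant, the derivative of an inner expression the rest depends on — substitute for that inner expression.


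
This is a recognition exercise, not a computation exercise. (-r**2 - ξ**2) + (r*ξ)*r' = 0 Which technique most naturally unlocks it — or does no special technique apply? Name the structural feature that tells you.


Diagnosis: the homogeneous substitution — the slope is degree-zero homogeneous: the ratio substitution v = r/ξ collapses it. Rearranged, this also fits the Bernoulli template directly; the homogeneous substitution reads the structure without the rearrangement.


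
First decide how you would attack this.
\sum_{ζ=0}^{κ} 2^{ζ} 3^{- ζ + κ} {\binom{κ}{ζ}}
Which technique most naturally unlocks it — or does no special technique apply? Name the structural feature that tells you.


Technique: the binomial theorem — the summand is term ζ of a binomial expansion in 2 and 3; the whole sum is a single power.


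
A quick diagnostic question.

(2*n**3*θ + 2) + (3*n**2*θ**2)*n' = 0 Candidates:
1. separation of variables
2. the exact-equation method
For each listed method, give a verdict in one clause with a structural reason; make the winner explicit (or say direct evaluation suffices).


Diagnosis: the exact-equation method — 2*n**3*θ + 2 and 3*n**2*θ**2 pass the exactness check on the nose, so no integrating factor in θ or n is needed at all.
- separation of variables: the two dependences are entangled, not a clean product of one-variable pieces.
- the exact-equation method: applicable, and directly so.


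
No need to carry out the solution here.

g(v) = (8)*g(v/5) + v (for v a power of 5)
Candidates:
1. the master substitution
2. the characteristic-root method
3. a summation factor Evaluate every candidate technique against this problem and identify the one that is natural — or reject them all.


Verdict: the master substitution — treat m = log base 5 of v as the new clock: one recursion step advances m by one while v scales by 5.
- the master substitution: a fit — the right tool for this form.
- the characteristic-root method: a divided-index call is not the fixed-shift linear shape that characteristic roots solve.
- a summation factor: a divided-index call is outside the fixed-shift first-order family a summation factor normalizes.


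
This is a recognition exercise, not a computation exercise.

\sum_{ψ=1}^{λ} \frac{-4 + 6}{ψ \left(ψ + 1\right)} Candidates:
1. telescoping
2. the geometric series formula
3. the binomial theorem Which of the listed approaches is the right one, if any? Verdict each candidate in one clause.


Diagnosis: telescoping — one partial-fraction pass turns \frac{-4 + 6}{ψ \left(ψ + 1\right)} into a shifted difference, and shifted differences telescope.
- telescoping: applicable, and directly so.
- the geometric series formula — the ratio of consecutive terms depends on the index.
- the binomial theorem: no binomial coefficients pair with matched powers.


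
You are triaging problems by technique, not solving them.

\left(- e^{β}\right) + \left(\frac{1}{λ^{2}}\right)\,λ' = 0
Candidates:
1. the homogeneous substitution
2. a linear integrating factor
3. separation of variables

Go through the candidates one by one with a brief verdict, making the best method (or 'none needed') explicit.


Method: separation of variables — all dependence on the two variables factors apart, the defining separable shape.
- the homogeneous substitution: the ratio of the variables does not determine the slope.
- a linear integrating factor: a nonlinear term in the unknown puts this outside the integrating-factor template.
- separation of variables — applicable, and directly so.


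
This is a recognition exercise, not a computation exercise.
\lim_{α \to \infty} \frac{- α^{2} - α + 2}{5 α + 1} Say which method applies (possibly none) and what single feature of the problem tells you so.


Verdict: dominant-term comparison — divide by the highest power of α present: lower-order terms vanish and the dominant ratio remains. Viewed as a single quotient this is an ∞/∞ form — an at-infinity application of l'Hôpital's rule would also resolve it; comparing leading growth reads the answer without differentiating.


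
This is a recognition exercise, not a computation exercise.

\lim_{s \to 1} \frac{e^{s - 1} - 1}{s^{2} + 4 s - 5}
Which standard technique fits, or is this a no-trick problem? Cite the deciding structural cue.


Technique: l'Hôpital's rule (0/0) — both numerator and denominator vanish at 1: the genuine 0/0 indeterminate that l'Hôpital exists for. One could equally expand both pieces locally and compare leading terms; the rule does that in one stroke.


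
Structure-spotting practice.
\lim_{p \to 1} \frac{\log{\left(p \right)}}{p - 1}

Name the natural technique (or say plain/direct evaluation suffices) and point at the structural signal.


Verdict: l'Hôpital's rule (0/0) — plug in 1: top and bottom both hit zero, so differentiate each and retry. A local series expansion at the point resolves it as well; the rule is the packaged version of that step.


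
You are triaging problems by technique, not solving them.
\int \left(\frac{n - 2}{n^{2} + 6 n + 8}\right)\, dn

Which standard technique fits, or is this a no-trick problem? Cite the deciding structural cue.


Method: partial fractions — rational integrand, reducible denominator n^{2} + 6 n + 8: decompose first, integrate second.


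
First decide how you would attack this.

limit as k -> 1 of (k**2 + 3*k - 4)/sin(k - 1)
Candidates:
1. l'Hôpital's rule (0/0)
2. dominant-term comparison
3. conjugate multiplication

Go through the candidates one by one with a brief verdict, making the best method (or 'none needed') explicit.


Best approach: l'Hôpital's rule (0/0) — the 0/0 form at 1 is the signature situation for l'Hôpital's rule. Known elementary limits would finish this too — the rule just bypasses the case analysis.
- l'Hôpital's rule (0/0): applies; the problem has the shape this method handles.
- dominant-term comparison — no ranking of term growth rates resolves the limit here.
- conjugate multiplication — there are no radicals in tension whose conjugate would simplify matters.


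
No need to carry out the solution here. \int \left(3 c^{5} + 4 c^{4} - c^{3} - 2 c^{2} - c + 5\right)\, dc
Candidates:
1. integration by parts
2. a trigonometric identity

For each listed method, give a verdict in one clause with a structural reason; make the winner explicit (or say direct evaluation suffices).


Best approach: no special technique — nothing composite, nothing rational, nothing trigonometric — each constant-multiple power of c integrates by the power rule alone.
- integration by parts — parts would only shuffle a directly integrable integrand.
- a trigonometric identity: no sine or cosine appears, so there is nothing for a trigonometric identity to act on.


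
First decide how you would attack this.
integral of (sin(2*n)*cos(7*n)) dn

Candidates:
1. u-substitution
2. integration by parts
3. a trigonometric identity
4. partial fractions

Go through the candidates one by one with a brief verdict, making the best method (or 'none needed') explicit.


Method: a trigonometric identity — the identity turns sin(2*n)*cos(7*n) into two lone cosines/sines, each trivially integrable.
- u-substitution: no subexpression of the integrand pairs with its own derivative as a factor — individual terms may offer their own substitutions, but any change of variable covering the whole integral would have to be constructed from outside the expression.
- integration by parts — not the fit here: there is no polynomial factor to ladder down — parts can still close the trigonometric product by recursion, though the identity rewrite is the direct route.
- a trigonometric identity: yes — fits the structure here.
- partial fractions — there is no rational-function structure to decompose.


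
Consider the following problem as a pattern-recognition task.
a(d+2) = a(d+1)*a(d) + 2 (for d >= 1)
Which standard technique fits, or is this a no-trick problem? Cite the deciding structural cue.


Method: no special technique — the recurrence is nonlinear in the sequence terms; no linear-recurrence method fits it as written — one iterates or studies it directly.


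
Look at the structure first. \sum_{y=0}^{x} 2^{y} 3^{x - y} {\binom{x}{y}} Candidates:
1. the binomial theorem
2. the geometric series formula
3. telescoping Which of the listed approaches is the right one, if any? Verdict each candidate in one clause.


Best approach: the binomial theorem — terms weighting {\binom{x}{y}} against matched powers of 2 and 3 reassemble into (2 + 3)^x by the binomial theorem.
- the binomial theorem — applicable, and directly so.
- the geometric series formula: dividing successive terms gives an index-dependent quantity, not a constant.
- telescoping — computed from the summand as displayed, the partial sums build up without the pairwise collapse telescoping exploits.


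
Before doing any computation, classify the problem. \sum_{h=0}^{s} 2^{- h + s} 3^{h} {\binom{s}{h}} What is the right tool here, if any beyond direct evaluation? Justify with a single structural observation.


Best approach: the binomial theorem — terms weighting {\binom{s}{h}} against matched powers of 3 and 2 reassemble into (3 + 2)^s by the binomial theorem.


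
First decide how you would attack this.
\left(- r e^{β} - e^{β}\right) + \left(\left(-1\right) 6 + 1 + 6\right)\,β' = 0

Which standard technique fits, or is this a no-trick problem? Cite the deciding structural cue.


Technique: separation of variables — one side of the product carries the independent variable, the other the unknown — the textbook separation shape.


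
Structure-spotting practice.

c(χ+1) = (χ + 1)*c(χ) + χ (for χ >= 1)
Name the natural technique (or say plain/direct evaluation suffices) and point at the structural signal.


Diagnosis: a summation factor — one-term recursion with variable weight χ + 1 is solved by product normalization, not by root-finding.


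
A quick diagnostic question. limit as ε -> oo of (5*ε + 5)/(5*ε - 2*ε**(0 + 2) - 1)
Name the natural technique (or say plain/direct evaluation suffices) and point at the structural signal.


Method: dominant-term comparison — divide by the highest power of ε present: lower-order terms vanish and the dominant ratio remains. Differentiating the expression as a single quotient would eventually settle it as well; matching dominant growth settles it immediately.


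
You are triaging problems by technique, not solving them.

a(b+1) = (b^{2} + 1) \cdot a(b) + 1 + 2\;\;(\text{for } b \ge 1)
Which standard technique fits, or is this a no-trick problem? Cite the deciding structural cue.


Diagnosis: a summation factor — because the multiplier b^{2} + 1 is index-dependent, divide through by its running product and sum the resulting differences.


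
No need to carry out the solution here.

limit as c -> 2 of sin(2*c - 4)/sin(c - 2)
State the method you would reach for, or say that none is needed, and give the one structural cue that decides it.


Technique: l'Hôpital's rule (0/0) — substituting 2 gives 0 over 0; differentiate top and bottom once and re-evaluate. A first-order expansion at the point is an equally standard path; the rule packages it.


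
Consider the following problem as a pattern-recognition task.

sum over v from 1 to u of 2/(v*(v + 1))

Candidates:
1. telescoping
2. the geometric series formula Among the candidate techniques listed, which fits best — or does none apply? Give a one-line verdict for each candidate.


Diagnosis: telescoping — 2/(v*(v + 1)) is a collapsed telescope: expand it into simple fractions to see the cancellation.
- telescoping — yes, a natural case for it.
- the geometric series formula: there is no constant term-to-term ratio.


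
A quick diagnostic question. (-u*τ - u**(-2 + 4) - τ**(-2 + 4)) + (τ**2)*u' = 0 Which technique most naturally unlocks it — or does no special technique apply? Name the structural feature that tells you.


Diagnosis: the homogeneous substitution — the slope's numerator and denominator share total degree; set v = u/τ and the equation drops to separable form.


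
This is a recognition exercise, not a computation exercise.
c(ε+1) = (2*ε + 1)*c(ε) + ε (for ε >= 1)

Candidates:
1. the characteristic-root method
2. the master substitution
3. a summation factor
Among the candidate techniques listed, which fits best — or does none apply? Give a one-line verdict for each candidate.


Diagnosis: a summation factor — rescale the sequence by the product of the weights 2*ε + 1 so far — the recurrence collapses to a plain running sum.
- the characteristic-root method: the coefficients vary with the index, breaking the constant-coefficient structure the method needs.
- the master substitution — the recursive argument is a shift of the index, not a fixed fraction of it.
- a summation factor: yes, a natural case for it.


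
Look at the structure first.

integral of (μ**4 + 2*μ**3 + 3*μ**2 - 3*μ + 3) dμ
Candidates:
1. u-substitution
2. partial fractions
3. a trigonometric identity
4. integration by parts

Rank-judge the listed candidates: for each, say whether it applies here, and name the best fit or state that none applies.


Method: no special technique — nothing composite, nothing rational, nothing trigonometric — each constant-multiple power of μ integrates by the power rule alone.
- u-substitution: any workable substitution here is cosmetic — the integrand is already in directly integrable form.
- partial fractions: there is no rational-function structure to decompose.
- a trigonometric identity — there is no trigonometric structure at all — the integrand carries no sine or cosine to rewrite.
- integration by parts — parts would only shuffle a directly integrable integrand.
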